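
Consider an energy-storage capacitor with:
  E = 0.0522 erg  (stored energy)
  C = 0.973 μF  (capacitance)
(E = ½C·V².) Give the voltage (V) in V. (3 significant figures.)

0.104 V

Rearranging: V = √(2E/C).
E = 0.0522 erg = 5.220×10^-9 J; C = 0.973 μF = 9.730×10^-7 F.
V = 0.1036 V  (the unit combination reduces to kg·m²/(A·s³) = V)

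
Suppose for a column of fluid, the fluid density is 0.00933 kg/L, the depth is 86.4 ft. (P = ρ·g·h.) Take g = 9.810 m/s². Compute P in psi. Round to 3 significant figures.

P is given directly by: P = ρgh.
ρ = 0.00933 kg/L = 9.330 kg/m³; h = 86.4 ft = 26.33 m; g = 9.810 m/s².
P = 2410 Pa  (the unit combination reduces to kg/(m·s²) = Pa)
2410 Pa × (1 psi / 6895 Pa) = 0.3496 psi

0.350 psi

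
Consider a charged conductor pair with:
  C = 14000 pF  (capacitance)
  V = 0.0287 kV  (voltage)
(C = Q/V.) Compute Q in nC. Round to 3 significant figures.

402 nC

Solving C = Q/V for Q: Q = CV.
C = 14000 pF = 1.400×10^-8 F; V = 0.0287 kV = 28.70 V.
Q = 4.018×10^-7 C
4.018×10^-7 C × (1 nC / 1.000×10^-9 C) = 401.8 nC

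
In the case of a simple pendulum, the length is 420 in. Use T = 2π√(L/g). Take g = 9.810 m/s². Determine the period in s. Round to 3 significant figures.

T is given directly by: T = 2π√(L/g).
L = 420 in = 10.67 m; g = 9.810 m/s².
T = 6.552 s

6.55 s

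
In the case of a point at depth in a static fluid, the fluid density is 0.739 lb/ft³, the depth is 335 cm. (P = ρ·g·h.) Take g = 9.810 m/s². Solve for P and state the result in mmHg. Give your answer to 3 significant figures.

P is given directly by: P = ρgh.
ρ = 0.739 lb/ft³ = 11.84 kg/m³; h = 335 cm = 3.350 m; g = 9.810 m/s².
P = 389.0 Pa
389.0 Pa × (1 mmHg / 133.3 Pa) = 2.918 mmHg

2.92 mmHg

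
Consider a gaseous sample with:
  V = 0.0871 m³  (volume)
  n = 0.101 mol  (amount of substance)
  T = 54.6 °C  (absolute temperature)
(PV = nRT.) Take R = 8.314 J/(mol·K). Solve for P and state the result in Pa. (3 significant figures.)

From the ideal-gas law: P = nRT/V.
V = 0.0871 m³; n = 0.101 mol; T = 54.6 °C = 327.8 K; R = 8.314 J/(mol·K).
P = 3160 Pa

3160 Pa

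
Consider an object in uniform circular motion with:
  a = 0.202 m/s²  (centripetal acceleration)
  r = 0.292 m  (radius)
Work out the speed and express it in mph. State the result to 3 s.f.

Rearranging: v = √(a·r).
a = 0.202 m/s²; r = 0.292 m.
v = 0.2429 m/s
0.2429 m/s × (1 mph / 0.4470 m/s) = 0.5433 mph

0.543 mph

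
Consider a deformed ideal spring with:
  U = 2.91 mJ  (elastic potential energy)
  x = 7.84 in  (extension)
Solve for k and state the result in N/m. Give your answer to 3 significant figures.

Solving U = ½k·x² for k: k = 2U/x².
U = 2.91 mJ = 0.002910 J; x = 7.84 in = 0.1991 m.
k = 0.1468 N/m

0.147 N/m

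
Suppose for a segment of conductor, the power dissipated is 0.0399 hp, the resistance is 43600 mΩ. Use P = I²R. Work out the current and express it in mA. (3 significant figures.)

826 mA

Rearranging: I = √(P/R).
P = 0.0399 hp = 29.75 W; R = 43600 mΩ = 43.60 Ω.
I = 0.8261 A
0.8261 A × (1 mA / 0.001000 A) = 826.1 mA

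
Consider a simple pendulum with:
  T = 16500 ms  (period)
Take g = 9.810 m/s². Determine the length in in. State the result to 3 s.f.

2660 in

Rearranging: L = g·(T/2π)².
T = 16500 ms = 16.50 s; g = 9.810 m/s².
L = 67.65 m
67.65 m × (1 in / 0.02540 m) = 2663 in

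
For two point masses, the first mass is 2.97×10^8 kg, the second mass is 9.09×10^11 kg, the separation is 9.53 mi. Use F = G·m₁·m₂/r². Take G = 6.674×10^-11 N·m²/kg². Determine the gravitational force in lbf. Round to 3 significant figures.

F is given directly by: F = Gm₁m₂/r².
m₁ = 2.97×10^8 kg; m₂ = 9.09×10^11 kg; r = 9.53 mi = 15337 m; G = 6.674×10^-11 N·m²/kg².
F = 76.60 N
76.60 N × (1 lbf / 4.448 N) = 17.22 lbf

17.2 lbf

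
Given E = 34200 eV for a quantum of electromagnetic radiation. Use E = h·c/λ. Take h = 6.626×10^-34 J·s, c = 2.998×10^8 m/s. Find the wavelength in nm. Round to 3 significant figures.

Rearranging: λ = hc/E.
E = 34200 eV = 5.479×10^-15 J; h = 6.626×10^-34 J·s; c = 2.998×10^8 m/s.
λ = 3.625×10^-11 m
3.625×10^-11 m × (1 nm / 1.000×10^-9 m) = 0.03625 nm

0.0363 nm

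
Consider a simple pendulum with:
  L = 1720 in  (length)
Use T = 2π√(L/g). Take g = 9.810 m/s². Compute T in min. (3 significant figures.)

0.221 min

Directly: T = 2π√(L/g).
L = 1720 in = 43.69 m; g = 9.810 m/s².
T = 13.26 s
13.26 s × (1 min / 60.00 s) = 0.2210 min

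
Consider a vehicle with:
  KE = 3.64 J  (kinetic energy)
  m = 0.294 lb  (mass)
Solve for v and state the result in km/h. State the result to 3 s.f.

Solving KE = ½mv² for v: v = √(2·KE/m).
KE = 3.64 J; m = 0.294 lb = 0.1334 kg.
v = 7.389 m/s
7.389 m/s × (1 km/h / 0.2778 m/s) = 26.60 km/h

26.6 km/h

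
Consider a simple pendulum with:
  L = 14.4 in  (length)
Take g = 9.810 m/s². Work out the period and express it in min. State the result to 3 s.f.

Directly: T = 2π√(L/g).
L = 14.4 in = 0.3658 m; g = 9.810 m/s².
T = 1.213 s
1.213 s × (1 min / 60.00 s) = 0.02022 min

0.0202 min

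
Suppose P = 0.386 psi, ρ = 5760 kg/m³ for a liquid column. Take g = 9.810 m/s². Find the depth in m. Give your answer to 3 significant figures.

Rearranging P = ρ·g·h for h: h = P/(ρ·g).
P = 0.386 psi = 2661 Pa; ρ = 5760 kg/m³; g = 9.810 m/s².
h = 0.04710 m

0.0471 m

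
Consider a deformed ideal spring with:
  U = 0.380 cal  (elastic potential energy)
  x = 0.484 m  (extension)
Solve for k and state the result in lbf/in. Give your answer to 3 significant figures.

Rearranging: k = 2U/x².
U = 0.380 cal = 1.590 J; x = 0.484 m.
k = 13.57 N/m
13.57 N/m × (1 lbf/in / 175.1 N/m) = 0.07751 lbf/in

0.0775 lbf/in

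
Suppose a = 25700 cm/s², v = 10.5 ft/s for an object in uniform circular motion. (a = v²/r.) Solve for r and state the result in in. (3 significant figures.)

Solving a = v²/r for r: r = v²/a.
a = 25700 cm/s² = 257.0 m/s²; v = 10.5 ft/s = 3.200 m/s.
r = 0.03985 m
0.03985 m × (1 in / 0.02540 m) = 1.569 in

1.57 in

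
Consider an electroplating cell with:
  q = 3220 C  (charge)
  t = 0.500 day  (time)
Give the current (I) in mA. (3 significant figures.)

74.5 mA

Solving q = I·t for I: I = q/t.
q = 3220 C; t = 0.500 day = 43200 s.
I = 0.07454 A
0.07454 A × (1 mA / 0.001000 A) = 74.54 mA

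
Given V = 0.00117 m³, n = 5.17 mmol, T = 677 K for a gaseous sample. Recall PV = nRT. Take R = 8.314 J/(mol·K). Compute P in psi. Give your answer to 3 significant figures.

Directly: P = nRT/V.
V = 0.00117 m³; n = 5.17 mmol = 0.005170 mol; T = 677 K; R = 8.314 J/(mol·K).
P = 24872 Pa  (the unit combination reduces to kg/(m·s²) = Pa)
24872 Pa × (1 psi / 6895 Pa) = 3.607 psi

3.61 psi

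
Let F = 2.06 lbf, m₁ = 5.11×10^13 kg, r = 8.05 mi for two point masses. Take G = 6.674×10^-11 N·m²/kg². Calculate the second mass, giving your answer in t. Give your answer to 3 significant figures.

From Newton's law of gravitation: m₂ = F·r²/(G·m₁).
F = 2.06 lbf = 9.163 N; m₁ = 5.11×10^13 kg; r = 8.05 mi = 12955 m; G = 6.674×10^-11 N·m²/kg².
m₂ = 4.510×10^5 kg
4.510×10^5 kg × (1 t / 1000 kg) = 451.0 t

451 t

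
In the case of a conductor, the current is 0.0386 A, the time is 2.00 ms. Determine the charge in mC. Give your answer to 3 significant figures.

Directly: q = It.
I = 0.0386 A; t = 2.00 ms = 0.002000 s.
q = 7.720×10^-5 C
7.720×10^-5 C × (1 mC / 0.001000 C) = 0.07720 mC

0.0772 mC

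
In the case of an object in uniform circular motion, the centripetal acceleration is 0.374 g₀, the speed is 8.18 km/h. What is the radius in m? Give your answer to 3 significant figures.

Solving a = v²/r for r: r = v²/a.
a = 0.374 g₀ = 3.668 m/s²; v = 8.18 km/h = 2.272 m/s.
r = 1.408 m

1.41 m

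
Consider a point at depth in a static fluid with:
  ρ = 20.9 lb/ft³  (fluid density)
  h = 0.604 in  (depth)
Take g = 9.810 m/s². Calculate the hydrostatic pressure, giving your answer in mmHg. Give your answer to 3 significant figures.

Directly: P = ρgh.
ρ = 20.9 lb/ft³ = 334.8 kg/m³; h = 0.604 in = 0.01534 m; g = 9.810 m/s².
P = 50.39 Pa  (the unit combination reduces to kg/(m·s²) = Pa)
50.39 Pa × (1 mmHg / 133.3 Pa) = 0.3779 mmHg

0.378 mmHg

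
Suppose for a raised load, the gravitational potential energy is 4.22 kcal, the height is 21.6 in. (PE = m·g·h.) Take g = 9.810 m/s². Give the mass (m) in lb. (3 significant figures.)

7230 lb

Rearranging PE = m·g·h for m: m = PE/(g·h).
PE = 4.22 kcal = 17656 J; h = 21.6 in = 0.5486 m; g = 9.810 m/s².
m = 3281 kg
3281 kg × (1 lb / 0.4536 kg) = 7232 lb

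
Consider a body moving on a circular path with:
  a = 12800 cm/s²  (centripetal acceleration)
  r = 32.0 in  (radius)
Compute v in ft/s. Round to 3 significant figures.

33.5 ft/s

Solving a = v²/r for v: v = √(a·r).
a = 12800 cm/s² = 128.0 m/s²; r = 32.0 in = 0.8128 m.
v = 10.20 m/s
10.20 m/s × (1 ft/s / 0.3048 m/s) = 33.46 ft/s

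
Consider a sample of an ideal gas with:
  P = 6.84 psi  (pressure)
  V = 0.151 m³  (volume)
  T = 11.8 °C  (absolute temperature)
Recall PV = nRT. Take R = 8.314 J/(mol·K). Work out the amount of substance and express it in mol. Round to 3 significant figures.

From the ideal-gas law: n = PV/(RT).
P = 6.84 psi = 47160 Pa; V = 0.151 m³; T = 11.8 °C = 284.9 K; R = 8.314 J/(mol·K).
n = 3.006 mol

3.01 mol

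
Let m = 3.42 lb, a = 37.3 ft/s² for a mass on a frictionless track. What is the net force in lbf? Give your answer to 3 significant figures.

3.96 lbf

From Newton's second law: F = m·a.
m = 3.42 lb = 1.551 kg; a = 37.3 ft/s² = 11.37 m/s².
F = 17.64 N
17.64 N × (1 lbf / 4.448 N) = 3.965 lbf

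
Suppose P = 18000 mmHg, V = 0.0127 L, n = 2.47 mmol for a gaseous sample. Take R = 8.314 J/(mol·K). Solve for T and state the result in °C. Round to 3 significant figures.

1210 °C

From the ideal-gas law: T = PV/(nR).
P = 18000 mmHg = 2.400×10^6 Pa; V = 0.0127 L = 1.270×10^-5 m³; n = 2.47 mmol = 0.002470 mol; R = 8.314 J/(mol·K).
T = 1484 K
1484 K − 273.15 = 1211 °C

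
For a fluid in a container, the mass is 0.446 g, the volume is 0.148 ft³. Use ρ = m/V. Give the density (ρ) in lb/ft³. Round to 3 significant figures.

ρ is given directly by: ρ = m/V.
m = 0.446 g = 4.460×10^-4 kg; V = 0.148 ft³ = 0.004191 m³.
ρ = 0.1064 kg/m³
0.1064 kg/m³ × (1 lb/ft³ / 16.02 kg/m³) = 0.006644 lb/ft³

0.00664 lb/ft³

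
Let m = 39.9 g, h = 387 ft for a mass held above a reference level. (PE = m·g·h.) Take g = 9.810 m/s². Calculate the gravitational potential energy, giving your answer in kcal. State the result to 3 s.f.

PE is given directly by: PE = mgh.
m = 39.9 g = 0.03990 kg; h = 387 ft = 118.0 m; g = 9.810 m/s².
PE = 46.17 J
46.17 J × (1 kcal / 4184 J) = 0.01104 kcal

0.0110 kcal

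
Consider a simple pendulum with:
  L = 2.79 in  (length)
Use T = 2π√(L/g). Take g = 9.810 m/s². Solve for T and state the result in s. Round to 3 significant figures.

0.534 s

T is given directly by: T = 2π√(L/g).
L = 2.79 in = 0.07087 m; g = 9.810 m/s².
T = 0.5340 s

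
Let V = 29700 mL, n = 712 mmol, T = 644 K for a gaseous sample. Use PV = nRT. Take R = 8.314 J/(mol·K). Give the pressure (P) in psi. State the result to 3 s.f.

18.6 psi

Directly: P = nRT/V.
V = 29700 mL = 0.02970 m³; n = 712 mmol = 0.7120 mol; T = 644 K; R = 8.314 J/(mol·K).
P = 1.284×10^5 Pa  (the unit combination reduces to kg/(m·s²) = Pa)
1.284×10^5 Pa × (1 psi / 6895 Pa) = 18.62 psi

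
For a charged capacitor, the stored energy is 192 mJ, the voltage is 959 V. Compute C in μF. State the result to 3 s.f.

Rearranging E = ½C·V² for C: C = 2E/V².
E = 192 mJ = 0.1920 J; V = 959 V.
C = 4.175×10^-7 F
4.175×10^-7 F × (1 μF / 1.000×10^-6 F) = 0.4175 μF

0.418 μF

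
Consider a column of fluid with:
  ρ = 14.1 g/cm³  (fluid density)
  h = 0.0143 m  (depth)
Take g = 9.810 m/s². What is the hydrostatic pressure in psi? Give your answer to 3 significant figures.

0.287 psi

P is given directly by: P = ρgh.
ρ = 14.1 g/cm³ = 14100 kg/m³; h = 0.0143 m; g = 9.810 m/s².
P = 1978 Pa
1978 Pa × (1 psi / 6895 Pa) = 0.2869 psi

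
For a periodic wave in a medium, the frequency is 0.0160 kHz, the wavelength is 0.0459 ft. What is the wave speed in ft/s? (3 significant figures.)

0.734 ft/s

Directly: v = fλ.
f = 0.0160 kHz = 16.00 Hz; λ = 0.0459 ft = 0.01399 m.
v = 0.2238 m/s
0.2238 m/s × (1 ft/s / 0.3048 m/s) = 0.7344 ft/s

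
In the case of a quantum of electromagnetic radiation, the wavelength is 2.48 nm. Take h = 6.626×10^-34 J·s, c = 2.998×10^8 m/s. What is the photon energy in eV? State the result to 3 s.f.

E is given directly by: E = hc/λ.
λ = 2.48 nm = 2.480×10^-9 m; h = 6.626×10^-34 J·s; c = 2.998×10^8 m/s.
E = 8.010×10^-17 J
8.010×10^-17 J × (1 eV / 1.602×10^-19 J) = 499.9 eV

500 eV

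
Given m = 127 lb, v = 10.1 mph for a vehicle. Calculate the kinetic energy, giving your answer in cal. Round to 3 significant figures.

KE is given directly by: KE = ½mv².
m = 127 lb = 57.61 kg; v = 10.1 mph = 4.515 m/s.
KE = 587.2 J  (the unit combination reduces to kg·m²/s² = J)
587.2 J × (1 cal / 4.184 J) = 140.3 cal

140 cal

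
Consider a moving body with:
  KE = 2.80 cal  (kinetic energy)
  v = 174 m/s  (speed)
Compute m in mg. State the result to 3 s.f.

774 mg

Rearranging KE = ½mv² for m: m = 2·KE/v².
KE = 2.80 cal = 11.72 J; v = 174 m/s.
m = 7.739×10^-4 kg
7.739×10^-4 kg × (1 mg / 1.000×10^-6 kg) = 773.9 mg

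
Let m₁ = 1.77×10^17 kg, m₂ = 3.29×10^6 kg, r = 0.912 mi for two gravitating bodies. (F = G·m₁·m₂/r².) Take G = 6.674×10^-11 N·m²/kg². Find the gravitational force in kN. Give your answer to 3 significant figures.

18000 kN

From Newton's law of gravitation: F = Gm₁m₂/r².
m₁ = 1.77×10^17 kg; m₂ = 3.29×10^6 kg; r = 0.912 mi = 1468 m; G = 6.674×10^-11 N·m²/kg².
F = 1.804×10^7 N
1.804×10^7 N × (1 kN / 1000 N) = 18041 kN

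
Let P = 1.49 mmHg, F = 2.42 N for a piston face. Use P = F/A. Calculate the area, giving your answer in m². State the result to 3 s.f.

0.0122 m²

Solving P = F/A for A: A = F/P.
P = 1.49 mmHg = 198.6 Pa; F = 2.42 N.
A = 0.01218 m²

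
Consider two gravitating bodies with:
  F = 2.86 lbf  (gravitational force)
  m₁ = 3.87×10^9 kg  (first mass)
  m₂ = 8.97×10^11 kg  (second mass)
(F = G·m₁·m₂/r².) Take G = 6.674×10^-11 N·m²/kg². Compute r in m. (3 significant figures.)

Rearranging: r = √(G·m₁m₂/F).
F = 2.86 lbf = 12.72 N; m₁ = 3.87×10^9 kg; m₂ = 8.97×10^11 kg; G = 6.674×10^-11 N·m²/kg².
r = 1.349×10^5 m

1.35×10^5 m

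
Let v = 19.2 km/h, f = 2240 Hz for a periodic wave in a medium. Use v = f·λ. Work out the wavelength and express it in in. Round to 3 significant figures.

0.0937 in

Rearranging v = f·λ for λ: λ = v/f.
v = 19.2 km/h = 5.333 m/s; f = 2240 Hz.
λ = 0.002381 m
0.002381 m × (1 in / 0.02540 m) = 0.09374 in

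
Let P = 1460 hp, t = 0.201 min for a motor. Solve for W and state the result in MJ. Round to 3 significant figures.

Solving P = W/t for W: W = P·t.
P = 1460 hp = 1.089×10^6 W; t = 0.201 min = 12.06 s.
W = 1.313×10^7 J
1.313×10^7 J × (1 MJ / 1.000×10^6 J) = 13.13 MJ

13.1 MJ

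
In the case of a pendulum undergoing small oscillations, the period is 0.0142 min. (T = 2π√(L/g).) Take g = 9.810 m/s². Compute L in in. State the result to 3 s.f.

Rearranging T = 2π√(L/g) for L: L = g·(T/2π)².
T = 0.0142 min = 0.8520 s; g = 9.810 m/s².
L = 0.1804 m
0.1804 m × (1 in / 0.02540 m) = 7.102 in

7.10 in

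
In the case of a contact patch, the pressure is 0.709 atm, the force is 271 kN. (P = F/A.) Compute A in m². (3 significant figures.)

3.77 m²

Rearranging: A = F/P.
P = 0.709 atm = 71839 Pa; F = 271 kN = 2.710×10^5 N.
A = 3.772 m²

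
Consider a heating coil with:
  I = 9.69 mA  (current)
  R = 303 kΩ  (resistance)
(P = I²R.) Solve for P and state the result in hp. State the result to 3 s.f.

0.0382 hp

P is given directly by: P = I²R.
I = 9.69 mA = 0.009690 A; R = 303 kΩ = 3.030×10^5 Ω.
P = 28.45 W
28.45 W × (1 hp / 745.7 W) = 0.03815 hp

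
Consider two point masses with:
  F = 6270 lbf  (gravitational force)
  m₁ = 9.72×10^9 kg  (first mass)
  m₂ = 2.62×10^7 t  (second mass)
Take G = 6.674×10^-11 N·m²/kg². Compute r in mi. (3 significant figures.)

0.485 mi

From Newton's law of gravitation: r = √(G·m₁m₂/F).
F = 6270 lbf = 27890 N; m₁ = 9.72×10^9 kg; m₂ = 2.62×10^7 t = 2.620×10^10 kg; G = 6.674×10^-11 N·m²/kg².
r = 780.6 m
780.6 m × (1 mi / 1609 m) = 0.4851 mi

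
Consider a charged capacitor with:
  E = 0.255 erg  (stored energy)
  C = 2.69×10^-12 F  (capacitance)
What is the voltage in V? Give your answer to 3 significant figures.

Solving E = ½C·V² for V: V = √(2E/C).
E = 0.255 erg = 2.550×10^-8 J; C = 2.69×10^-12 F.
V = 137.7 V  (the unit combination reduces to kg·m²/(A·s³) = V)

138 V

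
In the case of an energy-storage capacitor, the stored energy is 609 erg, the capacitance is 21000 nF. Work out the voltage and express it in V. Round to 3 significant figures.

Rearranging: V = √(2E/C).
E = 609 erg = 6.090×10^-5 J; C = 21000 nF = 2.100×10^-5 F.
V = 2.408 V  (the unit combination reduces to kg·m²/(A·s³) = V)

2.41 V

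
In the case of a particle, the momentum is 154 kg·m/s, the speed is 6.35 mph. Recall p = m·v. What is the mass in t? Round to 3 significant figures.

Rearranging: m = p/v.
p = 154 kg·m/s; v = 6.35 mph = 2.839 m/s.
m = 54.25 kg
54.25 kg × (1 t / 1000 kg) = 0.05425 t

0.0543 t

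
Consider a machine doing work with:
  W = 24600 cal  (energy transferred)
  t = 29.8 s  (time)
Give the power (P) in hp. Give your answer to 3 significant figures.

4.63 hp

P is given directly by: P = W/t.
W = 24600 cal = 1.029×10^5 J; t = 29.8 s.
P = 3454 W
3454 W × (1 hp / 745.7 W) = 4.632 hp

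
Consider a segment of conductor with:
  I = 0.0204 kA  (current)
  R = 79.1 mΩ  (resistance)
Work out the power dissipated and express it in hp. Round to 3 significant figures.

0.0441 hp

P is given directly by: P = I²R.
I = 0.0204 kA = 20.40 A; R = 79.1 mΩ = 0.07910 Ω.
P = 32.92 W
32.92 W × (1 hp / 745.7 W) = 0.04414 hp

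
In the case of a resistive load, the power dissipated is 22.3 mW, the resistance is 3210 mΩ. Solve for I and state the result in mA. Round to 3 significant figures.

83.3 mA

Rearranging P = I²R for I: I = √(P/R).
P = 22.3 mW = 0.02230 W; R = 3210 mΩ = 3.210 Ω.
I = 0.08335 A
0.08335 A × (1 mA / 0.001000 A) = 83.35 mA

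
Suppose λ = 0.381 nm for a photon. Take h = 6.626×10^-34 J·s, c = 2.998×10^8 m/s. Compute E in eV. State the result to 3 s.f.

3250 eV

E is given directly by: E = hc/λ.
λ = 0.381 nm = 3.810×10^-10 m; h = 6.626×10^-34 J·s; c = 2.998×10^8 m/s.
E = 5.214×10^-16 J  (the unit combination reduces to kg·m²/s² = J)
5.214×10^-16 J × (1 eV / 1.602×10^-19 J) = 3254 eV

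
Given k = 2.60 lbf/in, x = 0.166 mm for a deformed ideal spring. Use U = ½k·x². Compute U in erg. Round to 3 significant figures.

U is given directly by: U = ½kx².
k = 2.60 lbf/in = 455.3 N/m; x = 0.166 mm = 1.660×10^-4 m.
U = 6.274×10^-6 J
6.274×10^-6 J × (1 erg / 1.000×10^-7 J) = 62.74 erg

62.7 erg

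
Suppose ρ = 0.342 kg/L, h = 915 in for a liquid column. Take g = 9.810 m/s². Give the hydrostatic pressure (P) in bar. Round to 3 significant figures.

0.780 bar

P is given directly by: P = ρgh.
ρ = 0.342 kg/L = 342.0 kg/m³; h = 915 in = 23.24 m; g = 9.810 m/s².
P = 77974 Pa
77974 Pa × (1 bar / 1.000×10^5 Pa) = 0.7797 bar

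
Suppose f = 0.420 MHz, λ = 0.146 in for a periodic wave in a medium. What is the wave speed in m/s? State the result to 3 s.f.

v is given directly by: v = fλ.
f = 0.420 MHz = 4.200×10^5 Hz; λ = 0.146 in = 0.003708 m.
v = 1558 m/s

1560 m/s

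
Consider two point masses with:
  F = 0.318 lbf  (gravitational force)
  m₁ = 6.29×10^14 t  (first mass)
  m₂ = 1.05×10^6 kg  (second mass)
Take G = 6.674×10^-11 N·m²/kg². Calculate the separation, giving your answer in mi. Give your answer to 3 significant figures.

3470 mi

From Newton's law of gravitation: r = √(G·m₁m₂/F).
F = 0.318 lbf = 1.415 N; m₁ = 6.29×10^14 t = 6.290×10^17 kg; m₂ = 1.05×10^6 kg; G = 6.674×10^-11 N·m²/kg².
r = 5.582×10^6 m
5.582×10^6 m × (1 mi / 1609 m) = 3469 mi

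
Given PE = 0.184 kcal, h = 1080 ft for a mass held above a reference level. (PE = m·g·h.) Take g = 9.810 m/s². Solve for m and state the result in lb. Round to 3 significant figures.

Solving PE = m·g·h for m: m = PE/(g·h).
PE = 0.184 kcal = 769.9 J; h = 1080 ft = 329.2 m; g = 9.810 m/s².
m = 0.2384 kg
0.2384 kg × (1 lb / 0.4536 kg) = 0.5256 lb

0.526 lb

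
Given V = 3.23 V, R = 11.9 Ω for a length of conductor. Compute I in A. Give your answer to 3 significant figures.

From Ohm's law: I = V/R.
V = 3.23 V; R = 11.9 Ω.
I = 0.2714 A

0.271 A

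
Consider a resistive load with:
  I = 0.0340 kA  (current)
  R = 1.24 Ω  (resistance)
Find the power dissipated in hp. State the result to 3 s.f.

1.92 hp

Directly: P = I²R.
I = 0.0340 kA = 34.00 A; R = 1.24 Ω.
P = 1433 W  (the unit combination reduces to kg·m²/s³ = W)
1433 W × (1 hp / 745.7 W) = 1.922 hp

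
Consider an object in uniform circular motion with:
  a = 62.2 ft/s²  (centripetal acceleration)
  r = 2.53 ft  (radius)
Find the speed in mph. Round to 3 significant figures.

Rearranging: v = √(a·r).
a = 62.2 ft/s² = 18.96 m/s²; r = 2.53 ft = 0.7711 m.
v = 3.824 m/s
3.824 m/s × (1 mph / 0.4470 m/s) = 8.553 mph

8.55 mph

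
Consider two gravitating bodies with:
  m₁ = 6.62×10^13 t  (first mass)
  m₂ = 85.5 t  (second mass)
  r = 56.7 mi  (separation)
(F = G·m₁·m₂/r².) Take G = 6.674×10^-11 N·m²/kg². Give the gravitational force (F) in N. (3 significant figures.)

From Newton's law of gravitation: F = Gm₁m₂/r².
m₁ = 6.62×10^13 t = 6.620×10^16 kg; m₂ = 85.5 t = 85500 kg; r = 56.7 mi = 91250 m; G = 6.674×10^-11 N·m²/kg².
F = 45.37 N

45.4 N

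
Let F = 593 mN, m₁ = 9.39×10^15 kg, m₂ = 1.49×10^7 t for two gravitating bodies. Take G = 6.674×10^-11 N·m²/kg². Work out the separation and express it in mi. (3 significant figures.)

78000 mi

Rearranging: r = √(G·m₁m₂/F).
F = 593 mN = 0.5930 N; m₁ = 9.39×10^15 kg; m₂ = 1.49×10^7 t = 1.490×10^10 kg; G = 6.674×10^-11 N·m²/kg².
r = 1.255×10^8 m
1.255×10^8 m × (1 mi / 1609 m) = 77973 mi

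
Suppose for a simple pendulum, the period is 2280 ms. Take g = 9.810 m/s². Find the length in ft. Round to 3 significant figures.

4.24 ft

Rearranging: L = g·(T/2π)².
T = 2280 ms = 2.280 s; g = 9.810 m/s².
L = 1.292 m
1.292 m × (1 ft / 0.3048 m) = 4.238 ft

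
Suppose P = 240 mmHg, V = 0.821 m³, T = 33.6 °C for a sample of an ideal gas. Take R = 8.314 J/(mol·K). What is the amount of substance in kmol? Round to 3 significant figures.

From the ideal-gas law: n = PV/(RT).
P = 240 mmHg = 31997 Pa; V = 0.821 m³; T = 33.6 °C = 306.8 K; R = 8.314 J/(mol·K).
n = 10.30 mol
10.30 mol × (1 kmol / 1000 mol) = 0.01030 kmol

0.0103 kmol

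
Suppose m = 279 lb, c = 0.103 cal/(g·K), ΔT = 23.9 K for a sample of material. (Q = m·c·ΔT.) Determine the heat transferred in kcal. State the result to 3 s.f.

Directly: Q = mcΔT.
m = 279 lb = 126.6 kg; c = 0.103 cal/(g·K) = 431.0 J/(kg·K); ΔT = 23.9 K.
Q = 1.303×10^6 J  (the unit combination reduces to kg·m²/s² = J)
1.303×10^6 J × (1 kcal / 4184 J) = 311.5 kcal

312 kcal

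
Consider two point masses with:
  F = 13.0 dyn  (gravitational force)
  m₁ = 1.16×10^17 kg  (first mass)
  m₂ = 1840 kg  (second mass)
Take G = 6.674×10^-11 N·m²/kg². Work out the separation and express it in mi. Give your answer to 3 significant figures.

From Newton's law of gravitation: r = √(G·m₁m₂/F).
F = 13.0 dyn = 1.300×10^-4 N; m₁ = 1.16×10^17 kg; m₂ = 1840 kg; G = 6.674×10^-11 N·m²/kg².
r = 1.047×10^7 m
1.047×10^7 m × (1 mi / 1609 m) = 6504 mi

6500 mi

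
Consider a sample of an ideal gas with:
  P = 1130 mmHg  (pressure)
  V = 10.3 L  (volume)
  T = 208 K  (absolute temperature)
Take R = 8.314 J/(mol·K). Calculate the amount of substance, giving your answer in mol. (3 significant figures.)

Rearranging PV = nRT for n: n = PV/(RT).
P = 1130 mmHg = 1.507×10^5 Pa; V = 10.3 L = 0.01030 m³; T = 208 K; R = 8.314 J/(mol·K).
n = 0.8973 mol

0.897 mol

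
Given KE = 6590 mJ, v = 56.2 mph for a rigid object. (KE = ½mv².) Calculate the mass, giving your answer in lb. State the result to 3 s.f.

Rearranging: m = 2·KE/v².
KE = 6590 mJ = 6.590 J; v = 56.2 mph = 25.12 m/s.
m = 0.02088 kg
0.02088 kg × (1 lb / 0.4536 kg) = 0.04603 lb

0.0460 lb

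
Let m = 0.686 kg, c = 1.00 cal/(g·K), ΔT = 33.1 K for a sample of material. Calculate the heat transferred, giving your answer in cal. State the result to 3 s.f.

22700 cal

Directly: Q = mcΔT.
m = 0.686 kg; c = 1.00 cal/(g·K) = 4184 J/(kg·K); ΔT = 33.1 K.
Q = 95004 J
95004 J × (1 cal / 4.184 J) = 22707 cal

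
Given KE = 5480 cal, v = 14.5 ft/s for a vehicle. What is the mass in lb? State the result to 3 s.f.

5180 lb

Solving KE = ½mv² for m: m = 2·KE/v².
KE = 5480 cal = 22928 J; v = 14.5 ft/s = 4.420 m/s.
m = 2348 kg
2348 kg × (1 lb / 0.4536 kg) = 5176 lb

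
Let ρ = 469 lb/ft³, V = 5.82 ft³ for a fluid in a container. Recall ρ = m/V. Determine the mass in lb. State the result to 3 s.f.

Solving ρ = m/V for m: m = ρV.
ρ = 469 lb/ft³ = 7513 kg/m³; V = 5.82 ft³ = 0.1648 m³.
m = 1238 kg
1238 kg × (1 lb / 0.4536 kg) = 2730 lb

2730 lb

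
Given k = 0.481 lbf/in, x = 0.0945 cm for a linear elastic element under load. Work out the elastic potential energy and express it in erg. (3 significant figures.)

376 erg

U is given directly by: U = ½kx².
k = 0.481 lbf/in = 84.24 N/m; x = 0.0945 cm = 9.450×10^-4 m.
U = 3.761×10^-5 J
3.761×10^-5 J × (1 erg / 1.000×10^-7 J) = 376.1 erg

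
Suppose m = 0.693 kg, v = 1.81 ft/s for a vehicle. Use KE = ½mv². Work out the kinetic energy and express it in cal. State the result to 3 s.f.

0.0252 cal

KE is given directly by: KE = ½mv².
m = 0.693 kg; v = 1.81 ft/s = 0.5517 m/s.
KE = 0.1055 J  (the unit combination reduces to kg·m²/s² = J)
0.1055 J × (1 cal / 4.184 J) = 0.02521 cal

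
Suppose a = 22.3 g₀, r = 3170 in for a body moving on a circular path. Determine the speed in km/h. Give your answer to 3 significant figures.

478 km/h

Solving a = v²/r for v: v = √(a·r).
a = 22.3 g₀ = 218.7 m/s²; r = 3170 in = 80.52 m.
v = 132.7 m/s
132.7 m/s × (1 km/h / 0.2778 m/s) = 477.7 km/h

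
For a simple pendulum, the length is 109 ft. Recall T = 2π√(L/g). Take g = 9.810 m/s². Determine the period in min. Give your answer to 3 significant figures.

Directly: T = 2π√(L/g).
L = 109 ft = 33.22 m; g = 9.810 m/s².
T = 11.56 s
11.56 s × (1 min / 60.00 s) = 0.1927 min

0.193 min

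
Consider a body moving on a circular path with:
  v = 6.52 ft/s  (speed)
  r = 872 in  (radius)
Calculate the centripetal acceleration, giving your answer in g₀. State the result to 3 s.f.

Directly: a = v²/r.
v = 6.52 ft/s = 1.987 m/s; r = 872 in = 22.15 m.
a = 0.1783 m/s²
0.1783 m/s² × (1 g₀ / 9.807 m/s²) = 0.01818 g₀

0.0182 g₀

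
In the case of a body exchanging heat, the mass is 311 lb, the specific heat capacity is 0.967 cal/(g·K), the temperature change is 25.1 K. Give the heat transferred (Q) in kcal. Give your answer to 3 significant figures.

Directly: Q = mcΔT.
m = 311 lb = 141.1 kg; c = 0.967 cal/(g·K) = 4046 J/(kg·K); ΔT = 25.1 K.
Q = 1.433×10^7 J  (the unit combination reduces to kg·m²/s² = J)
1.433×10^7 J × (1 kcal / 4184 J) = 3424 kcal

3420 kcal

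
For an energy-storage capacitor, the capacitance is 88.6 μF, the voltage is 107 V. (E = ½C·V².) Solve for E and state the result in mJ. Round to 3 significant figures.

E is given directly by: E = ½CV².
C = 88.6 μF = 8.860×10^-5 F; V = 107 V.
E = 0.5072 J  (the unit combination reduces to kg·m²/s² = J)
0.5072 J × (1 mJ / 0.001000 J) = 507.2 mJ

507 mJ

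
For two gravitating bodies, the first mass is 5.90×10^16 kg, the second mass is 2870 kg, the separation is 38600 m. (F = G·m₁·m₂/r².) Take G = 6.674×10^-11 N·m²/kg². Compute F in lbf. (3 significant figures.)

1.71 lbf

From Newton's law of gravitation: F = Gm₁m₂/r².
m₁ = 5.90×10^16 kg; m₂ = 2870 kg; r = 38600 m; G = 6.674×10^-11 N·m²/kg².
F = 7.585 N  (the unit combination reduces to kg·m/s² = N)
7.585 N × (1 lbf / 4.448 N) = 1.705 lbf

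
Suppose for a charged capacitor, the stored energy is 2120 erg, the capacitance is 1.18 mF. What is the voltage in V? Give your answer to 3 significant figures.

0.599 V

Rearranging E = ½C·V² for V: V = √(2E/C).
E = 2120 erg = 2.120×10^-4 J; C = 1.18 mF = 0.001180 F.
V = 0.5994 V  (the unit combination reduces to kg·m²/(A·s³) = V)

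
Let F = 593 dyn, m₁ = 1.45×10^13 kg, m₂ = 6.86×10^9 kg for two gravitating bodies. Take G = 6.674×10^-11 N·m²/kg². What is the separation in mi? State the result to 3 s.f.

20800 mi

From Newton's law of gravitation: r = √(G·m₁m₂/F).
F = 593 dyn = 0.005930 N; m₁ = 1.45×10^13 kg; m₂ = 6.86×10^9 kg; G = 6.674×10^-11 N·m²/kg².
r = 3.346×10^7 m
3.346×10^7 m × (1 mi / 1609 m) = 20790 mi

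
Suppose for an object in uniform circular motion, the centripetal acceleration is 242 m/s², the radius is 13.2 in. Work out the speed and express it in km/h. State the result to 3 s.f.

Solving a = v²/r for v: v = √(a·r).
a = 242 m/s²; r = 13.2 in = 0.3353 m.
v = 9.008 m/s
9.008 m/s × (1 km/h / 0.2778 m/s) = 32.43 km/h

32.4 km/h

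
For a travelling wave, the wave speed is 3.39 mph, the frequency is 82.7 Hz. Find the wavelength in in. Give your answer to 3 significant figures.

0.721 in

Rearranging v = f·λ for λ: λ = v/f.
v = 3.39 mph = 1.515 m/s; f = 82.7 Hz.
λ = 0.01832 m
0.01832 m × (1 in / 0.02540 m) = 0.7215 in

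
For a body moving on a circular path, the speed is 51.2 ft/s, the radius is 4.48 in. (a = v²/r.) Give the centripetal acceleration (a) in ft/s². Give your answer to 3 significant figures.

Directly: a = v²/r.
v = 51.2 ft/s = 15.61 m/s; r = 4.48 in = 0.1138 m.
a = 2140 m/s²
2140 m/s² × (1 ft/s² / 0.3048 m/s²) = 7022 ft/s²

7020 ft/s²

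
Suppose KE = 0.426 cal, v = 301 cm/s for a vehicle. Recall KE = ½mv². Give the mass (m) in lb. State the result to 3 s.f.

0.867 lb

Rearranging: m = 2·KE/v².
KE = 0.426 cal = 1.782 J; v = 301 cm/s = 3.010 m/s.
m = 0.3935 kg
0.3935 kg × (1 lb / 0.4536 kg) = 0.8674 lb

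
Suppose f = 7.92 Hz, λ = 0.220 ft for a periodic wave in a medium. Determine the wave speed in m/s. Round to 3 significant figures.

Directly: v = fλ.
f = 7.92 Hz; λ = 0.220 ft = 0.06706 m.
v = 0.5311 m/s

0.531 m/s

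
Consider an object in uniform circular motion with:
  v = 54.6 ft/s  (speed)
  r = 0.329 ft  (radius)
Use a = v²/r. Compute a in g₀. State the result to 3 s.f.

Directly: a = v²/r.
v = 54.6 ft/s = 16.64 m/s; r = 0.329 ft = 0.1003 m.
a = 2762 m/s²
2762 m/s² × (1 g₀ / 9.807 m/s²) = 281.6 g₀

282 g₀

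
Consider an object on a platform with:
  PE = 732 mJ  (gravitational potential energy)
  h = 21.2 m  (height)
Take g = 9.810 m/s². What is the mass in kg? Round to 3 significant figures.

Solving PE = m·g·h for m: m = PE/(g·h).
PE = 732 mJ = 0.7320 J; h = 21.2 m; g = 9.810 m/s².
m = 0.003520 kg

0.00352 kg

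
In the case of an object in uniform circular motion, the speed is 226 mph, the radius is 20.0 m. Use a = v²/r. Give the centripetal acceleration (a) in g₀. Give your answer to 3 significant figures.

52.0 g₀

a is given directly by: a = v²/r.
v = 226 mph = 101.0 m/s; r = 20.0 m.
a = 510.4 m/s²
510.4 m/s² × (1 g₀ / 9.807 m/s²) = 52.04 g₀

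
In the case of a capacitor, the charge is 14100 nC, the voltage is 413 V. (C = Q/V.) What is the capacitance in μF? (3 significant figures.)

0.0341 μF

C is given directly by: C = Q/V.
Q = 14100 nC = 1.410×10^-5 C; V = 413 V.
C = 3.414×10^-8 F
3.414×10^-8 F × (1 μF / 1.000×10^-6 F) = 0.03414 μF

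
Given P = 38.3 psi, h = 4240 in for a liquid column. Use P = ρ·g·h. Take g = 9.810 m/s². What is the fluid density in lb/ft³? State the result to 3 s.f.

15.6 lb/ft³

Solving P = ρ·g·h for ρ: ρ = P/(g·h).
P = 38.3 psi = 2.641×10^5 Pa; h = 4240 in = 107.7 m; g = 9.810 m/s².
ρ = 249.9 kg/m³
249.9 kg/m³ × (1 lb/ft³ / 16.02 kg/m³) = 15.60 lb/ft³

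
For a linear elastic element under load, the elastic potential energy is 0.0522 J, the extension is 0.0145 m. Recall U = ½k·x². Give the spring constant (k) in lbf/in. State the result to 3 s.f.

2.84 lbf/in

Rearranging U = ½k·x² for k: k = 2U/x².
U = 0.0522 J; x = 0.0145 m.
k = 496.6 N/m
496.6 N/m × (1 lbf/in / 175.1 N/m) = 2.835 lbf/in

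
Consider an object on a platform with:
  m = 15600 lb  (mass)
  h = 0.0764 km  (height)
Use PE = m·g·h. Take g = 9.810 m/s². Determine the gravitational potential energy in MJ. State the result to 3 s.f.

5.30 MJ

PE is given directly by: PE = mgh.
m = 15600 lb = 7076 kg; h = 0.0764 km = 76.40 m; g = 9.810 m/s².
PE = 5.303×10^6 J  (the unit combination reduces to kg·m²/s² = J)
5.303×10^6 J × (1 MJ / 1.000×10^6 J) = 5.303 MJ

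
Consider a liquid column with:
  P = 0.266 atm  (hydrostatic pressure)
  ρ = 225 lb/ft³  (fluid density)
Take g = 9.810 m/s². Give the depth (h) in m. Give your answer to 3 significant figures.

Rearranging P = ρ·g·h for h: h = P/(ρ·g).
P = 0.266 atm = 26952 Pa; ρ = 225 lb/ft³ = 3604 kg/m³; g = 9.810 m/s².
h = 0.7623 m

0.762 m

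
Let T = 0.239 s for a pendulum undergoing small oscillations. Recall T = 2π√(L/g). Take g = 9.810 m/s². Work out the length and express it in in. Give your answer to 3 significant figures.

0.559 in

Rearranging T = 2π√(L/g) for L: L = g·(T/2π)².
T = 0.239 s; g = 9.810 m/s².
L = 0.01419 m
0.01419 m × (1 in / 0.02540 m) = 0.5588 in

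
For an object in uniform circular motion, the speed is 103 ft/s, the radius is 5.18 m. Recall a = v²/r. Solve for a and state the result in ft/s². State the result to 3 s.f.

Directly: a = v²/r.
v = 103 ft/s = 31.39 m/s; r = 5.18 m.
a = 190.3 m/s²
190.3 m/s² × (1 ft/s² / 0.3048 m/s²) = 624.3 ft/s²

624 ft/s²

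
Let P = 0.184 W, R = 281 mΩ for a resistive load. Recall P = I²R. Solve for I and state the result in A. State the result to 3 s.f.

Rearranging: I = √(P/R).
P = 0.184 W; R = 281 mΩ = 0.2810 Ω.
I = 0.8092 A

0.809 A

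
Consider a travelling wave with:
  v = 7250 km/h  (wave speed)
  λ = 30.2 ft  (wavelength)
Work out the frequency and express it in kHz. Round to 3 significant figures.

Rearranging v = f·λ for f: f = v/λ.
v = 7250 km/h = 2014 m/s; λ = 30.2 ft = 9.205 m.
f = 218.8 Hz
218.8 Hz × (1 kHz / 1000 Hz) = 0.2188 kHz

0.219 kHz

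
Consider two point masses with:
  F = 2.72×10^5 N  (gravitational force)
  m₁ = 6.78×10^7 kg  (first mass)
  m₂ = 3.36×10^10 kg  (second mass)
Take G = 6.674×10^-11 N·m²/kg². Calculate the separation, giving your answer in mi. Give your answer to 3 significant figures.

Rearranging: r = √(G·m₁m₂/F).
F = 2.72×10^5 N; m₁ = 6.78×10^7 kg; m₂ = 3.36×10^10 kg; G = 6.674×10^-11 N·m²/kg².
r = 23.64 m
23.64 m × (1 mi / 1609 m) = 0.01469 mi

0.0147 mi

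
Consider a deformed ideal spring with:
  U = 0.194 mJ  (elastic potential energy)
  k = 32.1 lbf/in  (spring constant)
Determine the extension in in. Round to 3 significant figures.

0.0103 in

Rearranging U = ½k·x² for x: x = √(2U/k).
U = 0.194 mJ = 1.940×10^-4 J; k = 32.1 lbf/in = 5622 N/m.
x = 2.627×10^-4 m
2.627×10^-4 m × (1 in / 0.02540 m) = 0.01034 in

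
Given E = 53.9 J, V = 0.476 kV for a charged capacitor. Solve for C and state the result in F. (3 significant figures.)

4.76×10^-4 F

Solving E = ½C·V² for C: C = 2E/V².
E = 53.9 J; V = 0.476 kV = 476.0 V.
C = 4.758×10^-4 F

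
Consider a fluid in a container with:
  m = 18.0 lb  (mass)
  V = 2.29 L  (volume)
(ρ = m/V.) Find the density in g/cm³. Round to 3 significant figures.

3.57 g/cm³

ρ is given directly by: ρ = m/V.
m = 18.0 lb = 8.165 kg; V = 2.29 L = 0.002290 m³.
ρ = 3565 kg/m³
3565 kg/m³ × (1 g/cm³ / 1000 kg/m³) = 3.565 g/cm³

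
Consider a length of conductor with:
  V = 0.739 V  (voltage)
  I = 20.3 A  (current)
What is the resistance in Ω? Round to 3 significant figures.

From Ohm's law: R = V/I.
V = 0.739 V; I = 20.3 A.
R = 0.03640 Ω

0.0364 Ω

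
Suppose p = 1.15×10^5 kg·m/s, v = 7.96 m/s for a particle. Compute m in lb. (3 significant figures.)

Rearranging: m = p/v.
p = 1.15×10^5 kg·m/s; v = 7.96 m/s.
m = 14447 kg
14447 kg × (1 lb / 0.4536 kg) = 31851 lb

31900 lb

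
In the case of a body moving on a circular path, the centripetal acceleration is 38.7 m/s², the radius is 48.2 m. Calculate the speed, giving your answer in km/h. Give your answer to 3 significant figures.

Rearranging a = v²/r for v: v = √(a·r).
a = 38.7 m/s²; r = 48.2 m.
v = 43.19 m/s
43.19 m/s × (1 km/h / 0.2778 m/s) = 155.5 km/h

155 km/h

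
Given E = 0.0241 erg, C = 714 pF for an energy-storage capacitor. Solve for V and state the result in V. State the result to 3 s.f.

Rearranging E = ½C·V² for V: V = √(2E/C).
E = 0.0241 erg = 2.410×10^-9 J; C = 714 pF = 7.140×10^-10 F.
V = 2.598 V  (the unit combination reduces to kg·m²/(A·s³) = V)

2.60 V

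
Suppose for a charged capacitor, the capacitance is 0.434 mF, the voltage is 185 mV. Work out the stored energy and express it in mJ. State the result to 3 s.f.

0.00743 mJ

E is given directly by: E = ½CV².
C = 0.434 mF = 4.340×10^-4 F; V = 185 mV = 0.1850 V.
E = 7.427×10^-6 J
7.427×10^-6 J × (1 mJ / 0.001000 J) = 0.007427 mJ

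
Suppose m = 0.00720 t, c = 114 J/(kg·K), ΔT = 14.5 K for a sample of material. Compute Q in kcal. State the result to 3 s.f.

2.84 kcal

Q is given directly by: Q = mcΔT.
m = 0.00720 t = 7.200 kg; c = 114 J/(kg·K); ΔT = 14.5 K.
Q = 11902 J  (the unit combination reduces to kg·m²/s² = J)
11902 J × (1 kcal / 4184 J) = 2.845 kcal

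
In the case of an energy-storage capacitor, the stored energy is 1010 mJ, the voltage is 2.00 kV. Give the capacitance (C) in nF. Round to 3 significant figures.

505 nF

Solving E = ½C·V² for C: C = 2E/V².
E = 1010 mJ = 1.010 J; V = 2.00 kV = 2000 V.
C = 5.050×10^-7 F
5.050×10^-7 F × (1 nF / 1.000×10^-9 F) = 505.0 nF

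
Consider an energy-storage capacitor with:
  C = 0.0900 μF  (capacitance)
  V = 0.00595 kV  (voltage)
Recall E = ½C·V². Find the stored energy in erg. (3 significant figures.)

Directly: E = ½CV².
C = 0.0900 μF = 9.000×10^-8 F; V = 0.00595 kV = 5.950 V.
E = 1.593×10^-6 J
1.593×10^-6 J × (1 erg / 1.000×10^-7 J) = 15.93 erg

15.9 erg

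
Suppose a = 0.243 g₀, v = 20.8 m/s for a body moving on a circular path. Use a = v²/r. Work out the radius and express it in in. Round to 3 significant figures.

Rearranging a = v²/r for r: r = v²/a.
a = 0.243 g₀ = 2.383 m/s²; v = 20.8 m/s.
r = 181.6 m
181.6 m × (1 in / 0.02540 m) = 7148 in

7150 in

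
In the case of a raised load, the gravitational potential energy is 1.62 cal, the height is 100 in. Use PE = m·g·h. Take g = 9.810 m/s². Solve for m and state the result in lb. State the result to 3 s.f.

0.600 lb

Rearranging PE = m·g·h for m: m = PE/(g·h).
PE = 1.62 cal = 6.778 J; h = 100 in = 2.540 m; g = 9.810 m/s².
m = 0.2720 kg
0.2720 kg × (1 lb / 0.4536 kg) = 0.5997 lb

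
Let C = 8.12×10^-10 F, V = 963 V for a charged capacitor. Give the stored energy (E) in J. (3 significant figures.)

3.77×10^-4 J

Directly: E = ½CV².
C = 8.12×10^-10 F; V = 963 V.
E = 3.765×10^-4 J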